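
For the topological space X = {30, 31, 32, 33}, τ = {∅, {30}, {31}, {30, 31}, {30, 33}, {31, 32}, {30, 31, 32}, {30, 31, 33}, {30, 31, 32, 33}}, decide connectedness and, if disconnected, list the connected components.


(X, τ) is disconnected; components = [{30, 33}, {31, 32}].

Find clopen sets (U ∈ τ with X ∖ U ∈ τ):
  U = ∅, X ∖ U = {30, 31, 32, 33} — both open, so U is clopen.
  U = {30, 33}, X ∖ U = {31, 32} — both open, so U is clopen.
  U = {31, 32}, X ∖ U = {30, 33} — both open, so U is clopen.
  U = {30, 31, 32, 33}, X ∖ U = ∅ — both open, so U is clopen.
Nontrivial clopen(s) exist: e.g. {30, 33}. So (X, τ) is disconnected.
Compute connected components by grouping points that agree on all clopens:
  component: {30, 33}
  component: {31, 32}


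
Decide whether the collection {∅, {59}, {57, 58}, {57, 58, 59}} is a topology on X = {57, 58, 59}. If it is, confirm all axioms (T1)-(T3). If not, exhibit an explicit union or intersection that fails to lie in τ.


τ IS a topology on X.

Axiom (T1): ∅ ∈ τ? Yes; X ∈ τ? Yes.
Axiom (T2/T3): check pairwise unions and intersections of members of τ.
All pairwise intersections and unions checked — each lies in τ. Therefore τ satisfies (T1), (T2), (T3): it IS a topology on X.


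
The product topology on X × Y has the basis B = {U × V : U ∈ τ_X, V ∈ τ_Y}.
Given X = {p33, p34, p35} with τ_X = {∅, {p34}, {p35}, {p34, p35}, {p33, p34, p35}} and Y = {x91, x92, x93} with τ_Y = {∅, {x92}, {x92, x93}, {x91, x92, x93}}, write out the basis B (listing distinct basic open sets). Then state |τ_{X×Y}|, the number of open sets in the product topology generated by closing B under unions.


Basis B = {∅ × ∅, {p34} × {x92}, {p35} × {x92}, {p34} × {x92, x93}, {p34, p35} × {x92}, {p35} × {x92, x93}, {p33, p34, p35} × {x92}, {p34} × {x91, x92, x93}, {p35} × {x91, x92, x93}, {p34, p35} × {x92, x93}, {p33, p34, p35} × {x92, x93}, {p34, p35} × {x91, x92, x93}, {p33, p34, p35} × {x91, x92, x93}}; |τ_{X×Y}| = 30.

Enumerate products U × V with U ∈ τ_X, V ∈ τ_Y (deduplicated):
  ∅ × ∅ = {} (∅)
  {p34} × {x92} = {(p34,x92)}
  {p35} × {x92} = {(p35,x92)}
  {p34} × {x92, x93} = {(p34,x92), (p34,x93)}
  {p34, p35} × {x92} = {(p34,x92), (p35,x92)}
  {p35} × {x92, x93} = {(p35,x92), (p35,x93)}
  {p33, p34, p35} × {x92} = {(p33,x92), (p34,x92), (p35,x92)}
  {p34} × {x91, x92, x93} = {(p34,x91), (p34,x92), (p34,x93)}
  {p35} × {x91, x92, x93} = {(p35,x91), (p35,x92), (p35,x93)}
  {p34, p35} × {x92, x93} = {(p34,x92), (p34,x93), (p35,x92), (p35,x93)}
  {p33, p34, p35} × {x92, x93} = {(p33,x92), (p33,x93), (p34,x92), (p34,x93), (p35,x92), (p35,x93)}
  {p34, p35} × {x91, x92, x93} = {(p34,x91), (p34,x92), (p34,x93), (p35,x91), (p35,x92), (p35,x93)}
  {p33, p34, p35} × {x91, x92, x93} = {(p33,x91), (p33,x92), (p33,x93), (p34,x91), (p34,x92), (p34,x93), (p35,x91), (p35,x92), (p35,x93)}
These 13 distinct sets form the basis B.
Close under arbitrary unions to get τ_{X×Y}; counting gives |τ_{X×Y}| = 30.


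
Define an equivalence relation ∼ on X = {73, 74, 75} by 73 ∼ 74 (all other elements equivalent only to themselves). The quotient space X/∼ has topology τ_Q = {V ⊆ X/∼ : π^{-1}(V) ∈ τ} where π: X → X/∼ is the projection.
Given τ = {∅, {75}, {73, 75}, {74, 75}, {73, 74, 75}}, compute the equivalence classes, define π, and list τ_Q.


X/∼ = {[73=74], [75]}; |τ_Q| = 3.

Equivalence classes: [73=74], [75].
Quotient map π: X → X/∼ sends 73 ↦ [73=74], 74 ↦ [73=74], 75 ↦ [75].
For each subset V ⊆ X/∼, compute π^{-1}(V) ⊆ X and check whether π^{-1}(V) ∈ τ. V is open in τ_Q iff π^{-1}(V) ∈ τ.
  V = {}: π^{-1}(V) = ∅ ∈ τ ✓.
  V = {[73=74]}: π^{-1}(V) = {73, 74} ∉ τ ✗.
  V = {[75]}: π^{-1}(V) = {75} ∈ τ ✓.
  V = {[73=74], [75]}: π^{-1}(V) = {73, 74, 75} ∈ τ ✓.
Open sets in the quotient: τ_Q = {{}, {[75]}, {[73=74], [75]}} (3 elements).


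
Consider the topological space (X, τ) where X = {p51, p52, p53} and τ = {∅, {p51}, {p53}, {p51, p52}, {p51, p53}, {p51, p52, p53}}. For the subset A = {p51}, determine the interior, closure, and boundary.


int(A) = {p51}, cl(A) = {p51, p52}, ∂A = {p52}.

Closed sets in (X, τ) are complements of opens:
  closed(X, τ) = {∅, {p52}, {p53}, {p51, p52}, {p52, p53}, {p51, p52, p53}}.
int(A) = ⋃ {U ∈ τ : U ⊆ A}. Opens contained in A: ∅, {p51}.
Taking the union of these: int(A) = {p51}.
cl(A) = ⋂ {C closed : A ⊆ C}. Closed sets containing A: {p51, p52}, {p51, p52, p53}.
Intersecting these: cl(A) = {p51, p52}.
∂A = cl(A) ∖ int(A) = {p51, p52} ∖ {p51} = {p52}.


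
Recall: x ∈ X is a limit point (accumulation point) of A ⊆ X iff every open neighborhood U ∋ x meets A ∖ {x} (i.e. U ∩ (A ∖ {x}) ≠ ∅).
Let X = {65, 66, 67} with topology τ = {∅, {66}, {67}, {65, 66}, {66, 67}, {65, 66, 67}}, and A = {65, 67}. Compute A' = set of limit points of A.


A' = ∅

For each x ∈ X, list the open sets U ∈ τ with x ∈ U, then check whether U ∩ (A ∖ {x}) ≠ ∅ for every such U.
  x = 65: open {65, 66} ∋ x has {65, 66} ∩ (A ∖ {65}) = ∅, so x is NOT a limit point.
  x = 66: open {66} ∋ x has {66} ∩ (A ∖ {66}) = ∅, so x is NOT a limit point.
  x = 67: open {67} ∋ x has {67} ∩ (A ∖ {67}) = ∅, so x is NOT a limit point.
Collecting: A' = ∅.


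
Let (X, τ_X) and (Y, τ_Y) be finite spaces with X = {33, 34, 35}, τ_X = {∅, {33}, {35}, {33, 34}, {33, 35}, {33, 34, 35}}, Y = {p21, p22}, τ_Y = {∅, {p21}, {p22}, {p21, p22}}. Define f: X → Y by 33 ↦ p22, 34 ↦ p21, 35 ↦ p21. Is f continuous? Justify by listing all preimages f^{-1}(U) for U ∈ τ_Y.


f is NOT continuous.

Compute f^{-1}(U) for each U ∈ τ_Y:
  U = ∅: f^{-1}(U) = ∅ ∈ τ_X ✓.
  U = {p21}: f^{-1}(U) = {34, 35} ∉ τ_X ✗.
  U = {p22}: f^{-1}(U) = {33} ∈ τ_X ✓.
  U = {p21, p22}: f^{-1}(U) = {33, 34, 35} ∈ τ_X ✓.
Found U = {p21} with f^{-1}(U) = {34, 35} not in τ_X. Therefore f is NOT continuous.


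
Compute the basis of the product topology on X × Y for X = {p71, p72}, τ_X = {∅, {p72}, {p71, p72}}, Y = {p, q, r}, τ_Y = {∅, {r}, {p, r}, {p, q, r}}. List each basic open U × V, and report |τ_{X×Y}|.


Basis B = {∅ × ∅, {p72} × {r}, {p71, p72} × {r}, {p72} × {p, r}, {p72} × {p, q, r}, {p71, p72} × {p, r}, {p71, p72} × {p, q, r}}; |τ_{X×Y}| = 10.

Enumerate products U × V with U ∈ τ_X, V ∈ τ_Y (deduplicated):
  ∅ × ∅ = {} (∅)
  {p72} × {r} = {(p72,r)}
  {p71, p72} × {r} = {(p71,r), (p72,r)}
  {p72} × {p, r} = {(p72,p), (p72,r)}
  {p72} × {p, q, r} = {(p72,p), (p72,q), (p72,r)}
  {p71, p72} × {p, r} = {(p71,p), (p71,r), (p72,p), (p72,r)}
  {p71, p72} × {p, q, r} = {(p71,p), (p71,q), (p71,r), (p72,p), (p72,q), (p72,r)}
These 7 distinct sets form the basis B.
Close under arbitrary unions to get τ_{X×Y}; counting gives |τ_{X×Y}| = 10.


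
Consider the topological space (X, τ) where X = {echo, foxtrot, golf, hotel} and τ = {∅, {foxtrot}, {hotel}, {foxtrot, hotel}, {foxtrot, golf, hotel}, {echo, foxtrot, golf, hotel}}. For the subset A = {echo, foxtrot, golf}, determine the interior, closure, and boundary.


int(A) = {foxtrot}, cl(A) = {echo, foxtrot, golf}, ∂A = {echo, golf}.

Closed sets in (X, τ) are complements of opens:
  closed(X, τ) = {∅, {echo}, {echo, golf}, {echo, foxtrot, golf}, {echo, golf, hotel}, {echo, foxtrot, golf, hotel}}.
int(A) = ⋃ {U ∈ τ : U ⊆ A}. Opens contained in A: ∅, {foxtrot}.
Taking the union of these: int(A) = {foxtrot}.
cl(A) = ⋂ {C closed : A ⊆ C}. Closed sets containing A: {echo, foxtrot, golf}, {echo, foxtrot, golf, hotel}.
Intersecting these: cl(A) = {echo, foxtrot, golf}.
∂A = cl(A) ∖ int(A) = {echo, foxtrot, golf} ∖ {foxtrot} = {echo, golf}.


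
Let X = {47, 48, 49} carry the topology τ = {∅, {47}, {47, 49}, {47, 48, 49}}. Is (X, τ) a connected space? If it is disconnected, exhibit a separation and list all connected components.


(X, τ) is connected.

Find clopen sets (U ∈ τ with X ∖ U ∈ τ):
  U = ∅, X ∖ U = {47, 48, 49} — both open, so U is clopen.
  U = {47, 48, 49}, X ∖ U = ∅ — both open, so U is clopen.
Only trivial clopens (∅ and X) exist, so (X, τ) is connected.
Compute connected components by grouping points that agree on all clopens:
  component: {47, 48, 49}


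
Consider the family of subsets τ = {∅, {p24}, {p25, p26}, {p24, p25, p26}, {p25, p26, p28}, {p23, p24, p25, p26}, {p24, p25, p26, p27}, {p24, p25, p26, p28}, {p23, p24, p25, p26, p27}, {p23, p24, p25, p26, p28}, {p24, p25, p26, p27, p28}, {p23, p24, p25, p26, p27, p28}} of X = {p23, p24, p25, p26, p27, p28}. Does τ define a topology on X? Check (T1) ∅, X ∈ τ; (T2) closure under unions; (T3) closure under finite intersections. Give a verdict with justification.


τ IS a topology on X.

Axiom (T1): ∅ ∈ τ? Yes; X ∈ τ? Yes.
Axiom (T2/T3): check pairwise unions and intersections of members of τ.
All pairwise intersections and unions checked — each lies in τ. Therefore τ satisfies (T1), (T2), (T3): it IS a topology on X.


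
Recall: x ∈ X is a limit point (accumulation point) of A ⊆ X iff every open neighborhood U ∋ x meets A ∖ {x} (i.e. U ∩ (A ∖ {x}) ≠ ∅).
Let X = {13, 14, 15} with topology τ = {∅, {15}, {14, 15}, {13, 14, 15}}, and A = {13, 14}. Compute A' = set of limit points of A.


A' = {13}

For each x ∈ X, list the open sets U ∈ τ with x ∈ U, then check whether U ∩ (A ∖ {x}) ≠ ∅ for every such U.
  x = 13: opens ∋ x are {13, 14, 15}; each meets A ∖ {13}, so x IS a limit point.
  x = 14: open {14, 15} ∋ x has {14, 15} ∩ (A ∖ {14}) = ∅, so x is NOT a limit point.
  x = 15: open {15} ∋ x has {15} ∩ (A ∖ {15}) = ∅, so x is NOT a limit point.
Collecting: A' = {13}.


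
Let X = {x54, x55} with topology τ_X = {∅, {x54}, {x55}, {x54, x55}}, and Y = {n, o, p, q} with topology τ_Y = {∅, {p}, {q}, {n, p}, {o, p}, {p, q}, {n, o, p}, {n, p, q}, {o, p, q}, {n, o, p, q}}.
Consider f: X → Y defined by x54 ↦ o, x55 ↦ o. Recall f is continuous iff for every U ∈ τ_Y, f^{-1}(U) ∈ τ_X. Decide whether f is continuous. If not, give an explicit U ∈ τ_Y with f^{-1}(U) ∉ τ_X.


f IS continuous.

Compute f^{-1}(U) for each U ∈ τ_Y:
  U = ∅: f^{-1}(U) = ∅ ∈ τ_X ✓.
  U = {p}: f^{-1}(U) = ∅ ∈ τ_X ✓.
  U = {q}: f^{-1}(U) = ∅ ∈ τ_X ✓.
  U = {n, p}: f^{-1}(U) = ∅ ∈ τ_X ✓.
  U = {o, p}: f^{-1}(U) = {x54, x55} ∈ τ_X ✓.
  U = {p, q}: f^{-1}(U) = ∅ ∈ τ_X ✓.
  U = {n, o, p}: f^{-1}(U) = {x54, x55} ∈ τ_X ✓.
  U = {n, p, q}: f^{-1}(U) = ∅ ∈ τ_X ✓.
  U = {o, p, q}: f^{-1}(U) = {x54, x55} ∈ τ_X ✓.
  U = {n, o, p, q}: f^{-1}(U) = {x54, x55} ∈ τ_X ✓.
Every preimage lies in τ_X, so f IS continuous.


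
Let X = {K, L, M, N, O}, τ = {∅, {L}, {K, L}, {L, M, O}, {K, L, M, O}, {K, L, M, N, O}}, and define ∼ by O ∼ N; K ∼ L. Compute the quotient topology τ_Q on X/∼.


X/∼ = {[K=L], [M], [N=O]}; |τ_Q| = 3.

Equivalence classes: [K=L], [M], [N=O].
Quotient map π: X → X/∼ sends K ↦ [K=L], L ↦ [K=L], M ↦ [M], N ↦ [N=O], O ↦ [N=O].
For each subset V ⊆ X/∼, compute π^{-1}(V) ⊆ X and check whether π^{-1}(V) ∈ τ. V is open in τ_Q iff π^{-1}(V) ∈ τ.
  V = {}: π^{-1}(V) = ∅ ∈ τ ✓.
  V = {[K=L]}: π^{-1}(V) = {K, L} ∈ τ ✓.
  V = {[M]}: π^{-1}(V) = {M} ∉ τ ✗.
  V = {[K=L], [M]}: π^{-1}(V) = {K, L, M} ∉ τ ✗.
  V = {[N=O]}: π^{-1}(V) = {N, O} ∉ τ ✗.
  V = {[K=L], [N=O]}: π^{-1}(V) = {K, L, N, O} ∉ τ ✗.
  V = {[M], [N=O]}: π^{-1}(V) = {M, N, O} ∉ τ ✗.
  V = {[K=L], [M], [N=O]}: π^{-1}(V) = {K, L, M, N, O} ∈ τ ✓.
Open sets in the quotient: τ_Q = {{}, {[K=L]}, {[K=L], [M], [N=O]}} (3 elements).


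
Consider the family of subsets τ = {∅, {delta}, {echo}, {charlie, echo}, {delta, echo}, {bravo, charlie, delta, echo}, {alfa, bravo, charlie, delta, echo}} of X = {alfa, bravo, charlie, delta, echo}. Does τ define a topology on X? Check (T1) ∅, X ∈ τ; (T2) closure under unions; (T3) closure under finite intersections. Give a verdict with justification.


τ is NOT a topology on X.

Axiom (T1): ∅ ∈ τ? Yes; X ∈ τ? Yes.
Axiom (T2/T3): check pairwise unions and intersections of members of τ.
Counterexample for (T2): {delta} ∪ {charlie, echo} = {charlie, delta, echo} ∉ τ. Therefore τ is NOT a topology.


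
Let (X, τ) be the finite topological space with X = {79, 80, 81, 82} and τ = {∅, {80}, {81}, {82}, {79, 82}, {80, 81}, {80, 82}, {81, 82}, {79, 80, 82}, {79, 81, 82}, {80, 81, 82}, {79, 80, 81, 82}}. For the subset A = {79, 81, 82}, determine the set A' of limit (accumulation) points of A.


A' = {79}

For each x ∈ X, list the open sets U ∈ τ with x ∈ U, then check whether U ∩ (A ∖ {x}) ≠ ∅ for every such U.
  x = 79: opens ∋ x are {79, 82}, {79, 80, 82}, {79, 81, 82}, {79, 80, 81, 82}; each meets A ∖ {79}, so x IS a limit point.
  x = 80: open {80} ∋ x has {80} ∩ (A ∖ {80}) = ∅, so x is NOT a limit point.
  x = 81: open {81} ∋ x has {81} ∩ (A ∖ {81}) = ∅, so x is NOT a limit point.
  x = 82: open {82} ∋ x has {82} ∩ (A ∖ {82}) = ∅, so x is NOT a limit point.
Collecting: A' = {79}.


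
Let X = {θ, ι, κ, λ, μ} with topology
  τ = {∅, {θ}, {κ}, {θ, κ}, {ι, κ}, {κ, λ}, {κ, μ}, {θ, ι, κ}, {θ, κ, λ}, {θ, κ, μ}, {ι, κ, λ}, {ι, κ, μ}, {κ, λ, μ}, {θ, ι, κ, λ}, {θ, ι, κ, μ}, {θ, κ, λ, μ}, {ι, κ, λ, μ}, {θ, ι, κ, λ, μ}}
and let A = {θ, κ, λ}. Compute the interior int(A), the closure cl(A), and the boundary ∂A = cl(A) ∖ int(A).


int(A) = {θ, κ, λ}, cl(A) = {θ, ι, κ, λ, μ}, ∂A = {ι, μ}.

Closed sets in (X, τ) are complements of opens:
  closed(X, τ) = {∅, {θ}, {ι}, {λ}, {μ}, {θ, ι}, {θ, λ}, {θ, μ}, {ι, λ}, {ι, μ}, {λ, μ}, {θ, ι, λ}, {θ, ι, μ}, {θ, λ, μ}, {ι, λ, μ}, {θ, ι, λ, μ}, {ι, κ, λ, μ}, {θ, ι, κ, λ, μ}}.
int(A) = ⋃ {U ∈ τ : U ⊆ A}. Opens contained in A: ∅, {θ}, {κ}, {θ, κ}, {κ, λ}, {θ, κ, λ}.
Taking the union of these: int(A) = {θ, κ, λ}.
cl(A) = ⋂ {C closed : A ⊆ C}. Closed sets containing A: {θ, ι, κ, λ, μ}.
Intersecting these: cl(A) = {θ, ι, κ, λ, μ}.
∂A = cl(A) ∖ int(A) = {θ, ι, κ, λ, μ} ∖ {θ, κ, λ} = {ι, μ}.


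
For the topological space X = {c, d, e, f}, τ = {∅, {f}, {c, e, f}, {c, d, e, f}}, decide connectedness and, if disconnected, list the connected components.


(X, τ) is connected.

Find clopen sets (U ∈ τ with X ∖ U ∈ τ):
  U = ∅, X ∖ U = {c, d, e, f} — both open, so U is clopen.
  U = {c, d, e, f}, X ∖ U = ∅ — both open, so U is clopen.
Only trivial clopens (∅ and X) exist, so (X, τ) is connected.
Compute connected components by grouping points that agree on all clopens:
  component: {c, d, e, f}


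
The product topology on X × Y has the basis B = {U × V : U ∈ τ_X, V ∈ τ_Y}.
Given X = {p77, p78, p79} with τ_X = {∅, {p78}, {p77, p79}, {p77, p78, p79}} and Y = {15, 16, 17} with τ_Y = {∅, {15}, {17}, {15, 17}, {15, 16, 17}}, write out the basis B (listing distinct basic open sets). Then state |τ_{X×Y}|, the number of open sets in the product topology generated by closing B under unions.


Basis B = {∅ × ∅, {p78} × {15}, {p78} × {17}, {p77, p79} × {15}, {p77, p79} × {17}, {p78} × {15, 17}, {p77, p78, p79} × {15}, {p77, p78, p79} × {17}, {p78} × {15, 16, 17}, {p77, p79} × {15, 17}, {p77, p79} × {15, 16, 17}, {p77, p78, p79} × {15, 17}, {p77, p78, p79} × {15, 16, 17}}; |τ_{X×Y}| = 25.

Enumerate products U × V with U ∈ τ_X, V ∈ τ_Y (deduplicated):
  ∅ × ∅ = {} (∅)
  {p78} × {15} = {(p78,15)}
  {p78} × {17} = {(p78,17)}
  {p77, p79} × {15} = {(p77,15), (p79,15)}
  {p77, p79} × {17} = {(p77,17), (p79,17)}
  {p78} × {15, 17} = {(p78,15), (p78,17)}
  {p77, p78, p79} × {15} = {(p77,15), (p78,15), (p79,15)}
  {p77, p78, p79} × {17} = {(p77,17), (p78,17), (p79,17)}
  {p78} × {15, 16, 17} = {(p78,15), (p78,16), (p78,17)}
  {p77, p79} × {15, 17} = {(p77,15), (p77,17), (p79,15), (p79,17)}
  {p77, p79} × {15, 16, 17} = {(p77,15), (p77,16), (p77,17), (p79,15), (p79,16), (p79,17)}
  {p77, p78, p79} × {15, 17} = {(p77,15), (p77,17), (p78,15), (p78,17), (p79,15), (p79,17)}
  {p77, p78, p79} × {15, 16, 17} = {(p77,15), (p77,16), (p77,17), (p78,15), (p78,16), (p78,17), (p79,15), (p79,16), (p79,17)}
These 13 distinct sets form the basis B.
Close under arbitrary unions to get τ_{X×Y}; counting gives |τ_{X×Y}| = 25.


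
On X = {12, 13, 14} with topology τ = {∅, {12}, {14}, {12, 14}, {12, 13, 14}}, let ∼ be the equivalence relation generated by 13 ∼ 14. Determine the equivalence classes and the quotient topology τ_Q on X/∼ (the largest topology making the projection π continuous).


X/∼ = {[12], [13=14]}; |τ_Q| = 3.

Equivalence classes: [12], [13=14].
Quotient map π: X → X/∼ sends 12 ↦ [12], 13 ↦ [13=14], 14 ↦ [13=14].
For each subset V ⊆ X/∼, compute π^{-1}(V) ⊆ X and check whether π^{-1}(V) ∈ τ. V is open in τ_Q iff π^{-1}(V) ∈ τ.
  V = {}: π^{-1}(V) = ∅ ∈ τ ✓.
  V = {[12]}: π^{-1}(V) = {12} ∈ τ ✓.
  V = {[13=14]}: π^{-1}(V) = {13, 14} ∉ τ ✗.
  V = {[12], [13=14]}: π^{-1}(V) = {12, 13, 14} ∈ τ ✓.
Open sets in the quotient: τ_Q = {{}, {[12]}, {[12], [13=14]}} (3 elements).


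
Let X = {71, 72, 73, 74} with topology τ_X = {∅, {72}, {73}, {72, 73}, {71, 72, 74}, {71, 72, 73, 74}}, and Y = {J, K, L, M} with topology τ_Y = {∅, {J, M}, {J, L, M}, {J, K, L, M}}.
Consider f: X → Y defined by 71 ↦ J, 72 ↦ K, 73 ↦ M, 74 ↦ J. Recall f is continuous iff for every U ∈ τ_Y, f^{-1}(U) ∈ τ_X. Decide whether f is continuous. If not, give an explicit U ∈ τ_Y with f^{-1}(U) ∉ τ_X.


f is NOT continuous.

Compute f^{-1}(U) for each U ∈ τ_Y:
  U = ∅: f^{-1}(U) = ∅ ∈ τ_X ✓.
  U = {J, M}: f^{-1}(U) = {71, 73, 74} ∉ τ_X ✗.
  U = {J, L, M}: f^{-1}(U) = {71, 73, 74} ∉ τ_X ✗.
  U = {J, K, L, M}: f^{-1}(U) = {71, 72, 73, 74} ∈ τ_X ✓.
Found U = {J, M} with f^{-1}(U) = {71, 73, 74} not in τ_X. Therefore f is NOT continuous.


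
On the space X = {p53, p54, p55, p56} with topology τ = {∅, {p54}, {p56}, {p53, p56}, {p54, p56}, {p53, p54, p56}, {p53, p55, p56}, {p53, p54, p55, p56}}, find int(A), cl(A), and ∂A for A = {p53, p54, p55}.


int(A) = {p54}, cl(A) = {p53, p54, p55}, ∂A = {p53, p55}.

Closed sets in (X, τ) are complements of opens:
  closed(X, τ) = {∅, {p54}, {p55}, {p53, p55}, {p54, p55}, {p53, p54, p55}, {p53, p55, p56}, {p53, p54, p55, p56}}.
int(A) = ⋃ {U ∈ τ : U ⊆ A}. Opens contained in A: ∅, {p54}.
Taking the union of these: int(A) = {p54}.
cl(A) = ⋂ {C closed : A ⊆ C}. Closed sets containing A: {p53, p54, p55}, {p53, p54, p55, p56}.
Intersecting these: cl(A) = {p53, p54, p55}.
∂A = cl(A) ∖ int(A) = {p53, p54, p55} ∖ {p54} = {p53, p55}.


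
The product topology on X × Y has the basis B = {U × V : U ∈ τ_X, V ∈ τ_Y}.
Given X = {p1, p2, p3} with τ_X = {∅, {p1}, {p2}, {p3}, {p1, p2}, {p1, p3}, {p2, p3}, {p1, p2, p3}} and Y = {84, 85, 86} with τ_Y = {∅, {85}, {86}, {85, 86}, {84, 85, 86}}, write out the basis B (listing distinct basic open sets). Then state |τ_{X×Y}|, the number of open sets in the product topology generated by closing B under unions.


Basis B = {∅ × ∅, {p1} × {85}, {p1} × {86}, {p2} × {85}, {p2} × {86}, {p3} × {85}, {p3} × {86}, {p1} × {85, 86}, {p1, p2} × {85}, {p1, p3} × {85}, {p1, p2} × {86}, {p1, p3} × {86}, {p2} × {85, 86}, {p2, p3} × {85}, {p2, p3} × {86}, {p3} × {85, 86}, {p1} × {84, 85, 86}, {p1, p2, p3} × {85}, {p1, p2, p3} × {86}, {p2} × {84, 85, 86}, {p3} × {84, 85, 86}, {p1, p2} × {85, 86}, {p1, p3} × {85, 86}, {p2, p3} × {85, 86}, {p1, p2} × {84, 85, 86}, {p1, p3} × {84, 85, 86}, {p1, p2, p3} × {85, 86}, {p2, p3} × {84, 85, 86}, {p1, p2, p3} × {84, 85, 86}}; |τ_{X×Y}| = 125.

Enumerate products U × V with U ∈ τ_X, V ∈ τ_Y (deduplicated):
  ∅ × ∅ = {} (∅)
  {p1} × {85} = {(p1,85)}
  {p1} × {86} = {(p1,86)}
  {p2} × {85} = {(p2,85)}
  {p2} × {86} = {(p2,86)}
  {p3} × {85} = {(p3,85)}
  {p3} × {86} = {(p3,86)}
  {p1} × {85, 86} = {(p1,85), (p1,86)}
  {p1, p2} × {85} = {(p1,85), (p2,85)}
  {p1, p3} × {85} = {(p1,85), (p3,85)}
  {p1, p2} × {86} = {(p1,86), (p2,86)}
  {p1, p3} × {86} = {(p1,86), (p3,86)}
  {p2} × {85, 86} = {(p2,85), (p2,86)}
  {p2, p3} × {85} = {(p2,85), (p3,85)}
  {p2, p3} × {86} = {(p2,86), (p3,86)}
  {p3} × {85, 86} = {(p3,85), (p3,86)}
  {p1} × {84, 85, 86} = {(p1,84), (p1,85), (p1,86)}
  {p1, p2, p3} × {85} = {(p1,85), (p2,85), (p3,85)}
  {p1, p2, p3} × {86} = {(p1,86), (p2,86), (p3,86)}
  {p2} × {84, 85, 86} = {(p2,84), (p2,85), (p2,86)}
  {p3} × {84, 85, 86} = {(p3,84), (p3,85), (p3,86)}
  {p1, p2} × {85, 86} = {(p1,85), (p1,86), (p2,85), (p2,86)}
  {p1, p3} × {85, 86} = {(p1,85), (p1,86), (p3,85), (p3,86)}
  {p2, p3} × {85, 86} = {(p2,85), (p2,86), (p3,85), (p3,86)}
  {p1, p2} × {84, 85, 86} = {(p1,84), (p1,85), (p1,86), (p2,84), (p2,85), (p2,86)}
  {p1, p3} × {84, 85, 86} = {(p1,84), (p1,85), (p1,86), (p3,84), (p3,85), (p3,86)}
  {p1, p2, p3} × {85, 86} = {(p1,85), (p1,86), (p2,85), (p2,86), (p3,85), (p3,86)}
  {p2, p3} × {84, 85, 86} = {(p2,84), (p2,85), (p2,86), (p3,84), (p3,85), (p3,86)}
  {p1, p2, p3} × {84, 85, 86} = {(p1,84), (p1,85), (p1,86), (p2,84), (p2,85), (p2,86), (p3,84), (p3,85), (p3,86)}
These 29 distinct sets form the basis B.
Close under arbitrary unions to get τ_{X×Y}; counting gives |τ_{X×Y}| = 125.


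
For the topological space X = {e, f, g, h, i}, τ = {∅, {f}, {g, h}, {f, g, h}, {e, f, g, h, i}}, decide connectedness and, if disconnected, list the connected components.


(X, τ) is connected.

Find clopen sets (U ∈ τ with X ∖ U ∈ τ):
  U = ∅, X ∖ U = {e, f, g, h, i} — both open, so U is clopen.
  U = {e, f, g, h, i}, X ∖ U = ∅ — both open, so U is clopen.
Only trivial clopens (∅ and X) exist, so (X, τ) is connected.
Compute connected components by grouping points that agree on all clopens:
  component: {e, f, g, h, i}


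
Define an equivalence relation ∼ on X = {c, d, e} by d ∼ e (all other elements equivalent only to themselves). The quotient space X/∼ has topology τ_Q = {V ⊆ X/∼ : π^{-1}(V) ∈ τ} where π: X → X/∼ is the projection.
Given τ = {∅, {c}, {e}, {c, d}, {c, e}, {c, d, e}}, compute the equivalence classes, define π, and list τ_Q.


X/∼ = {[c], [d=e]}; |τ_Q| = 3.

Equivalence classes: [c], [d=e].
Quotient map π: X → X/∼ sends c ↦ [c], d ↦ [d=e], e ↦ [d=e].
For each subset V ⊆ X/∼, compute π^{-1}(V) ⊆ X and check whether π^{-1}(V) ∈ τ. V is open in τ_Q iff π^{-1}(V) ∈ τ.
  V = {}: π^{-1}(V) = ∅ ∈ τ ✓.
  V = {[c]}: π^{-1}(V) = {c} ∈ τ ✓.
  V = {[d=e]}: π^{-1}(V) = {d, e} ∉ τ ✗.
  V = {[c], [d=e]}: π^{-1}(V) = {c, d, e} ∈ τ ✓.
Open sets in the quotient: τ_Q = {{}, {[c]}, {[c], [d=e]}} (3 elements).


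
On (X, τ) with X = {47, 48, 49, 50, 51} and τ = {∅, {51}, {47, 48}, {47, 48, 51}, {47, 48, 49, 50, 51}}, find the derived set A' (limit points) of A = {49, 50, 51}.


A' = {49, 50}

For each x ∈ X, list the open sets U ∈ τ with x ∈ U, then check whether U ∩ (A ∖ {x}) ≠ ∅ for every such U.
  x = 47: open {47, 48} ∋ x has {47, 48} ∩ (A ∖ {47}) = ∅, so x is NOT a limit point.
  x = 48: open {47, 48} ∋ x has {47, 48} ∩ (A ∖ {48}) = ∅, so x is NOT a limit point.
  x = 49: opens ∋ x are {47, 48, 49, 50, 51}; each meets A ∖ {49}, so x IS a limit point.
  x = 50: opens ∋ x are {47, 48, 49, 50, 51}; each meets A ∖ {50}, so x IS a limit point.
  x = 51: open {51} ∋ x has {51} ∩ (A ∖ {51}) = ∅, so x is NOT a limit point.
Collecting: A' = {49, 50}.


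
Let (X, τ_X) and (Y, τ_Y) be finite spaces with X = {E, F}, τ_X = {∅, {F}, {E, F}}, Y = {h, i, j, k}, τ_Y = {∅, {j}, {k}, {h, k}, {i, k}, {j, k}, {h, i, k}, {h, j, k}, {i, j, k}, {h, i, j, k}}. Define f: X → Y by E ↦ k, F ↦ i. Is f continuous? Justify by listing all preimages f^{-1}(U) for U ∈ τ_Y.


f is NOT continuous.

Compute f^{-1}(U) for each U ∈ τ_Y:
  U = ∅: f^{-1}(U) = ∅ ∈ τ_X ✓.
  U = {j}: f^{-1}(U) = ∅ ∈ τ_X ✓.
  U = {k}: f^{-1}(U) = {E} ∉ τ_X ✗.
  U = {h, k}: f^{-1}(U) = {E} ∉ τ_X ✗.
  U = {i, k}: f^{-1}(U) = {E, F} ∈ τ_X ✓.
  U = {j, k}: f^{-1}(U) = {E} ∉ τ_X ✗.
  U = {h, i, k}: f^{-1}(U) = {E, F} ∈ τ_X ✓.
  U = {h, j, k}: f^{-1}(U) = {E} ∉ τ_X ✗.
  U = {i, j, k}: f^{-1}(U) = {E, F} ∈ τ_X ✓.
  U = {h, i, j, k}: f^{-1}(U) = {E, F} ∈ τ_X ✓.
Found U = {k} with f^{-1}(U) = {E} not in τ_X. Therefore f is NOT continuous.


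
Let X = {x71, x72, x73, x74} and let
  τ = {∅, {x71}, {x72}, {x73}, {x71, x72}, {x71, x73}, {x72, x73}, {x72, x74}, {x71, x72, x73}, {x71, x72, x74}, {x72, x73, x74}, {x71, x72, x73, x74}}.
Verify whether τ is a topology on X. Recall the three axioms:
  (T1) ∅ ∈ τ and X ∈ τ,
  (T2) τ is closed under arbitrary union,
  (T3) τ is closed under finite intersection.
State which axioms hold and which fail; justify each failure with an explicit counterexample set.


τ IS a topology on X.

Axiom (T1): ∅ ∈ τ? Yes; X ∈ τ? Yes.
Axiom (T2/T3): check pairwise unions and intersections of members of τ.
All pairwise intersections and unions checked — each lies in τ. Therefore τ satisfies (T1), (T2), (T3): it IS a topology on X.


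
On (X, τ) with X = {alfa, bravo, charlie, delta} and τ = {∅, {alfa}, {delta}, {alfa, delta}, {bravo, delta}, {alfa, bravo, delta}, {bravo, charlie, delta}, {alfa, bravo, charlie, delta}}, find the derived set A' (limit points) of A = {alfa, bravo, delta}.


A' = {bravo, charlie}

For each x ∈ X, list the open sets U ∈ τ with x ∈ U, then check whether U ∩ (A ∖ {x}) ≠ ∅ for every such U.
  x = alfa: open {alfa} ∋ x has {alfa} ∩ (A ∖ {alfa}) = ∅, so x is NOT a limit point.
  x = bravo: opens ∋ x are {bravo, delta}, {alfa, bravo, delta}, {bravo, charlie, delta}, {alfa, bravo, charlie, delta}; each meets A ∖ {bravo}, so x IS a limit point.
  x = charlie: opens ∋ x are {bravo, charlie, delta}, {alfa, bravo, charlie, delta}; each meets A ∖ {charlie}, so x IS a limit point.
  x = delta: open {delta} ∋ x has {delta} ∩ (A ∖ {delta}) = ∅, so x is NOT a limit point.
Collecting: A' = {bravo, charlie}.


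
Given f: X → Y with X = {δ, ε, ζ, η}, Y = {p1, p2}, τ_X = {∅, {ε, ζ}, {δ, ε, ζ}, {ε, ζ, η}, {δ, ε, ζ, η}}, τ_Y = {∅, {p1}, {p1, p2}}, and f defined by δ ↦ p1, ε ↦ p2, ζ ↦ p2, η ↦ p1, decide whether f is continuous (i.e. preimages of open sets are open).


f is NOT continuous.

Compute f^{-1}(U) for each U ∈ τ_Y:
  U = ∅: f^{-1}(U) = ∅ ∈ τ_X ✓.
  U = {p1}: f^{-1}(U) = {δ, η} ∉ τ_X ✗.
  U = {p1, p2}: f^{-1}(U) = {δ, ε, ζ, η} ∈ τ_X ✓.
Found U = {p1} with f^{-1}(U) = {δ, η} not in τ_X. Therefore f is NOT continuous.


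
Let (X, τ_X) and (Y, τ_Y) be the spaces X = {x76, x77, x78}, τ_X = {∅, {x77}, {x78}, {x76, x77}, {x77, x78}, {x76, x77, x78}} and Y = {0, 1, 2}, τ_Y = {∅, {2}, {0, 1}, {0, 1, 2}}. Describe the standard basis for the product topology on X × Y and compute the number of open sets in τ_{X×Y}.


Basis B = {∅ × ∅, {x77} × {2}, {x78} × {2}, {x76, x77} × {2}, {x77} × {0, 1}, {x77, x78} × {2}, {x78} × {0, 1}, {x76, x77, x78} × {2}, {x77} × {0, 1, 2}, {x78} × {0, 1, 2}, {x76, x77} × {0, 1}, {x77, x78} × {0, 1}, {x76, x77} × {0, 1, 2}, {x76, x77, x78} × {0, 1}, {x77, x78} × {0, 1, 2}, {x76, x77, x78} × {0, 1, 2}}; |τ_{X×Y}| = 36.

Enumerate products U × V with U ∈ τ_X, V ∈ τ_Y (deduplicated):
  ∅ × ∅ = {} (∅)
  {x77} × {2} = {(x77,2)}
  {x78} × {2} = {(x78,2)}
  {x76, x77} × {2} = {(x76,2), (x77,2)}
  {x77} × {0, 1} = {(x77,0), (x77,1)}
  {x77, x78} × {2} = {(x77,2), (x78,2)}
  {x78} × {0, 1} = {(x78,0), (x78,1)}
  {x76, x77, x78} × {2} = {(x76,2), (x77,2), (x78,2)}
  {x77} × {0, 1, 2} = {(x77,0), (x77,1), (x77,2)}
  {x78} × {0, 1, 2} = {(x78,0), (x78,1), (x78,2)}
  {x76, x77} × {0, 1} = {(x76,0), (x76,1), (x77,0), (x77,1)}
  {x77, x78} × {0, 1} = {(x77,0), (x77,1), (x78,0), (x78,1)}
  {x76, x77} × {0, 1, 2} = {(x76,0), (x76,1), (x76,2), (x77,0), (x77,1), (x77,2)}
  {x76, x77, x78} × {0, 1} = {(x76,0), (x76,1), (x77,0), (x77,1), (x78,0), (x78,1)}
  {x77, x78} × {0, 1, 2} = {(x77,0), (x77,1), (x77,2), (x78,0), (x78,1), (x78,2)}
  {x76, x77, x78} × {0, 1, 2} = {(x76,0), (x76,1), (x76,2), (x77,0), (x77,1), (x77,2), (x78,0), (x78,1), (x78,2)}
These 16 distinct sets form the basis B.
Close under arbitrary unions to get τ_{X×Y}; counting gives |τ_{X×Y}| = 36.


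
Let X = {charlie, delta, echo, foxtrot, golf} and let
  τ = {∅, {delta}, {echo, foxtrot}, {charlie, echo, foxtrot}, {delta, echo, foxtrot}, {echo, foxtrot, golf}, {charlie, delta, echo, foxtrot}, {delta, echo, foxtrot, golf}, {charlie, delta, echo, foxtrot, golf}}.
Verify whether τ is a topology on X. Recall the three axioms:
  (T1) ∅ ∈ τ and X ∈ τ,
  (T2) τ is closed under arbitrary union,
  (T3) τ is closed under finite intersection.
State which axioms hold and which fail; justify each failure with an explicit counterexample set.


τ is NOT a topology on X.

Axiom (T1): ∅ ∈ τ? Yes; X ∈ τ? Yes.
Axiom (T2/T3): check pairwise unions and intersections of members of τ.
Counterexample for (T2): {charlie, echo, foxtrot} ∪ {echo, foxtrot, golf} = {charlie, echo, foxtrot, golf} ∉ τ. Therefore τ is NOT a topology.


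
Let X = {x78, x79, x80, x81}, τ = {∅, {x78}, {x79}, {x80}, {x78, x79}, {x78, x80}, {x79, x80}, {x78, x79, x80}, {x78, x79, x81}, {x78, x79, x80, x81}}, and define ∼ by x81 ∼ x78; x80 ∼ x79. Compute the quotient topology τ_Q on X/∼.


X/∼ = {[x78=x81], [x79=x80]}; |τ_Q| = 3.

Equivalence classes: [x78=x81], [x79=x80].
Quotient map π: X → X/∼ sends x78 ↦ [x78=x81], x79 ↦ [x79=x80], x80 ↦ [x79=x80], x81 ↦ [x78=x81].
For each subset V ⊆ X/∼, compute π^{-1}(V) ⊆ X and check whether π^{-1}(V) ∈ τ. V is open in τ_Q iff π^{-1}(V) ∈ τ.
  V = {}: π^{-1}(V) = ∅ ∈ τ ✓.
  V = {[x78=x81]}: π^{-1}(V) = {x78, x81} ∉ τ ✗.
  V = {[x79=x80]}: π^{-1}(V) = {x79, x80} ∈ τ ✓.
  V = {[x78=x81], [x79=x80]}: π^{-1}(V) = {x78, x79, x80, x81} ∈ τ ✓.
Open sets in the quotient: τ_Q = {{}, {[x79=x80]}, {[x78=x81], [x79=x80]}} (3 elements).


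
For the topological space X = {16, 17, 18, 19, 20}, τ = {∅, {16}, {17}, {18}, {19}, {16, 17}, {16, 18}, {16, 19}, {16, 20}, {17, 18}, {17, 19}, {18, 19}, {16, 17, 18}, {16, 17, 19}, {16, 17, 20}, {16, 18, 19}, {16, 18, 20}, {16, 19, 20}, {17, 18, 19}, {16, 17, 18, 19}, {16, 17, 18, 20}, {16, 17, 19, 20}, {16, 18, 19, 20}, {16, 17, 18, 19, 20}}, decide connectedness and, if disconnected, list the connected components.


(X, τ) is disconnected; components = [{17}, {18}, {19}, {16, 20}].

Find clopen sets (U ∈ τ with X ∖ U ∈ τ):
  U = ∅, X ∖ U = {16, 17, 18, 19, 20} — both open, so U is clopen.
  U = {17}, X ∖ U = {16, 18, 19, 20} — both open, so U is clopen.
  U = {18}, X ∖ U = {16, 17, 19, 20} — both open, so U is clopen.
  U = {19}, X ∖ U = {16, 17, 18, 20} — both open, so U is clopen.
  U = {16, 20}, X ∖ U = {17, 18, 19} — both open, so U is clopen.
  U = {17, 18}, X ∖ U = {16, 19, 20} — both open, so U is clopen.
  U = {17, 19}, X ∖ U = {16, 18, 20} — both open, so U is clopen.
  U = {18, 19}, X ∖ U = {16, 17, 20} — both open, so U is clopen.
  U = {16, 17, 20}, X ∖ U = {18, 19} — both open, so U is clopen.
  U = {16, 18, 20}, X ∖ U = {17, 19} — both open, so U is clopen.
  U = {16, 19, 20}, X ∖ U = {17, 18} — both open, so U is clopen.
  U = {17, 18, 19}, X ∖ U = {16, 20} — both open, so U is clopen.
  U = {16, 17, 18, 20}, X ∖ U = {19} — both open, so U is clopen.
  U = {16, 17, 19, 20}, X ∖ U = {18} — both open, so U is clopen.
  U = {16, 18, 19, 20}, X ∖ U = {17} — both open, so U is clopen.
  U = {16, 17, 18, 19, 20}, X ∖ U = ∅ — both open, so U is clopen.
Nontrivial clopen(s) exist: e.g. {18}. So (X, τ) is disconnected.
Compute connected components by grouping points that agree on all clopens:
  component: {17}
  component: {18}
  component: {19}
  component: {16, 20}


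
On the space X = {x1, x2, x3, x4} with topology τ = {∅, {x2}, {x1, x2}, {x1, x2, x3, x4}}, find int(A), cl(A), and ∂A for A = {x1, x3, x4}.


int(A) = ∅, cl(A) = {x1, x3, x4}, ∂A = {x1, x3, x4}.

Closed sets in (X, τ) are complements of opens:
  closed(X, τ) = {∅, {x3, x4}, {x1, x3, x4}, {x1, x2, x3, x4}}.
int(A) = ⋃ {U ∈ τ : U ⊆ A}. Opens contained in A: ∅.
Taking the union of these: int(A) = ∅.
cl(A) = ⋂ {C closed : A ⊆ C}. Closed sets containing A: {x1, x3, x4}, {x1, x2, x3, x4}.
Intersecting these: cl(A) = {x1, x3, x4}.
∂A = cl(A) ∖ int(A) = {x1, x3, x4} ∖ ∅ = {x1, x3, x4}.


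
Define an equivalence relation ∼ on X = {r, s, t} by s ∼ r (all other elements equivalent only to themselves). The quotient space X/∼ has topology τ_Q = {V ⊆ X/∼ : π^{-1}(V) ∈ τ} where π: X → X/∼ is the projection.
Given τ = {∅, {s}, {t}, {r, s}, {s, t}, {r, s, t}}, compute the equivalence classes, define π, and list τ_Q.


X/∼ = {[r=s], [t]}; |τ_Q| = 4.

Equivalence classes: [r=s], [t].
Quotient map π: X → X/∼ sends r ↦ [r=s], s ↦ [r=s], t ↦ [t].
For each subset V ⊆ X/∼, compute π^{-1}(V) ⊆ X and check whether π^{-1}(V) ∈ τ. V is open in τ_Q iff π^{-1}(V) ∈ τ.
  V = {}: π^{-1}(V) = ∅ ∈ τ ✓.
  V = {[r=s]}: π^{-1}(V) = {r, s} ∈ τ ✓.
  V = {[t]}: π^{-1}(V) = {t} ∈ τ ✓.
  V = {[r=s], [t]}: π^{-1}(V) = {r, s, t} ∈ τ ✓.
Open sets in the quotient: τ_Q = {{}, {[r=s]}, {[t]}, {[r=s], [t]}} (4 elements).


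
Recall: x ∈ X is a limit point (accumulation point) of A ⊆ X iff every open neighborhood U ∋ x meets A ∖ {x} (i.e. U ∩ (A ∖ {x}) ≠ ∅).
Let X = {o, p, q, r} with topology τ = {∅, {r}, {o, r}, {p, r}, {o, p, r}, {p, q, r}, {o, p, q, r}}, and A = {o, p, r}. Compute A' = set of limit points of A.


A' = {o, p, q}

For each x ∈ X, list the open sets U ∈ τ with x ∈ U, then check whether U ∩ (A ∖ {x}) ≠ ∅ for every such U.
  x = o: opens ∋ x are {o, r}, {o, p, r}, {o, p, q, r}; each meets A ∖ {o}, so x IS a limit point.
  x = p: opens ∋ x are {p, r}, {o, p, r}, {p, q, r}, {o, p, q, r}; each meets A ∖ {p}, so x IS a limit point.
  x = q: opens ∋ x are {p, q, r}, {o, p, q, r}; each meets A ∖ {q}, so x IS a limit point.
  x = r: open {r} ∋ x has {r} ∩ (A ∖ {r}) = ∅, so x is NOT a limit point.
Collecting: A' = {o, p, q}.


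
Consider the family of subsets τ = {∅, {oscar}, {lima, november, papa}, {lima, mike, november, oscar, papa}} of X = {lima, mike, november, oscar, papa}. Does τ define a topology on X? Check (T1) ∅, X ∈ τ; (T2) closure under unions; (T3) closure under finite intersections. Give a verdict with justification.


τ is NOT a topology on X.

Axiom (T1): ∅ ∈ τ? Yes; X ∈ τ? Yes.
Axiom (T2/T3): check pairwise unions and intersections of members of τ.
Counterexample for (T2): {oscar} ∪ {lima, november, papa} = {lima, november, oscar, papa} ∉ τ. Therefore τ is NOT a topology.


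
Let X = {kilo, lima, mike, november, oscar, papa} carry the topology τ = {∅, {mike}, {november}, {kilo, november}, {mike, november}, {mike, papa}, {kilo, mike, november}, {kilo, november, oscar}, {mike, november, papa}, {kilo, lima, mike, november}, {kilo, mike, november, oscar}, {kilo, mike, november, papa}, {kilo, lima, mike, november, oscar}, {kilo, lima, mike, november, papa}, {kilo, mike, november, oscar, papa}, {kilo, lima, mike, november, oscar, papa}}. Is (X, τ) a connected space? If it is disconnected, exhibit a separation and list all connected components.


(X, τ) is connected.

Find clopen sets (U ∈ τ with X ∖ U ∈ τ):
  U = ∅, X ∖ U = {kilo, lima, mike, november, oscar, papa} — both open, so U is clopen.
  U = {kilo, lima, mike, november, oscar, papa}, X ∖ U = ∅ — both open, so U is clopen.
Only trivial clopens (∅ and X) exist, so (X, τ) is connected.
Compute connected components by grouping points that agree on all clopens:
  component: {kilo, lima, mike, november, oscar, papa}


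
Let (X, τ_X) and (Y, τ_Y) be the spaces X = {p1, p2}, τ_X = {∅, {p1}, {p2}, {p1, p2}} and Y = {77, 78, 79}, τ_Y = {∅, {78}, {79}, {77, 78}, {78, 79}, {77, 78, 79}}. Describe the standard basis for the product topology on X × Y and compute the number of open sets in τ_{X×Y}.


Basis B = {∅ × ∅, {p1} × {78}, {p1} × {79}, {p2} × {78}, {p2} × {79}, {p1} × {77, 78}, {p1} × {78, 79}, {p1, p2} × {78}, {p1, p2} × {79}, {p2} × {77, 78}, {p2} × {78, 79}, {p1} × {77, 78, 79}, {p2} × {77, 78, 79}, {p1, p2} × {77, 78}, {p1, p2} × {78, 79}, {p1, p2} × {77, 78, 79}}; |τ_{X×Y}| = 36.

Enumerate products U × V with U ∈ τ_X, V ∈ τ_Y (deduplicated):
  ∅ × ∅ = {} (∅)
  {p1} × {78} = {(p1,78)}
  {p1} × {79} = {(p1,79)}
  {p2} × {78} = {(p2,78)}
  {p2} × {79} = {(p2,79)}
  {p1} × {77, 78} = {(p1,77), (p1,78)}
  {p1} × {78, 79} = {(p1,78), (p1,79)}
  {p1, p2} × {78} = {(p1,78), (p2,78)}
  {p1, p2} × {79} = {(p1,79), (p2,79)}
  {p2} × {77, 78} = {(p2,77), (p2,78)}
  {p2} × {78, 79} = {(p2,78), (p2,79)}
  {p1} × {77, 78, 79} = {(p1,77), (p1,78), (p1,79)}
  {p2} × {77, 78, 79} = {(p2,77), (p2,78), (p2,79)}
  {p1, p2} × {77, 78} = {(p1,77), (p1,78), (p2,77), (p2,78)}
  {p1, p2} × {78, 79} = {(p1,78), (p1,79), (p2,78), (p2,79)}
  {p1, p2} × {77, 78, 79} = {(p1,77), (p1,78), (p1,79), (p2,77), (p2,78), (p2,79)}
These 16 distinct sets form the basis B.
Close under arbitrary unions to get τ_{X×Y}; counting gives |τ_{X×Y}| = 36.


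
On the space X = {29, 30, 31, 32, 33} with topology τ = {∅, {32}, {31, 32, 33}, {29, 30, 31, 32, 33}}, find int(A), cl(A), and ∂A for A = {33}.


int(A) = ∅, cl(A) = {29, 30, 31, 33}, ∂A = {29, 30, 31, 33}.

Closed sets in (X, τ) are complements of opens:
  closed(X, τ) = {∅, {29, 30}, {29, 30, 31, 33}, {29, 30, 31, 32, 33}}.
int(A) = ⋃ {U ∈ τ : U ⊆ A}. Opens contained in A: ∅.
Taking the union of these: int(A) = ∅.
cl(A) = ⋂ {C closed : A ⊆ C}. Closed sets containing A: {29, 30, 31, 33}, {29, 30, 31, 32, 33}.
Intersecting these: cl(A) = {29, 30, 31, 33}.
∂A = cl(A) ∖ int(A) = {29, 30, 31, 33} ∖ ∅ = {29, 30, 31, 33}.


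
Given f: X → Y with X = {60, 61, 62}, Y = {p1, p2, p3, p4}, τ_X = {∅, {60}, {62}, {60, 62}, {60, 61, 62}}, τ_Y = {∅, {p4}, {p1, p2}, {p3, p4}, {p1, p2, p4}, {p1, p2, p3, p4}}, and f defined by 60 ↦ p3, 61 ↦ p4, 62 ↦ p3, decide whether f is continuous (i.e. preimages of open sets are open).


f is NOT continuous.

Compute f^{-1}(U) for each U ∈ τ_Y:
  U = ∅: f^{-1}(U) = ∅ ∈ τ_X ✓.
  U = {p4}: f^{-1}(U) = {61} ∉ τ_X ✗.
  U = {p1, p2}: f^{-1}(U) = ∅ ∈ τ_X ✓.
  U = {p3, p4}: f^{-1}(U) = {60, 61, 62} ∈ τ_X ✓.
  U = {p1, p2, p4}: f^{-1}(U) = {61} ∉ τ_X ✗.
  U = {p1, p2, p3, p4}: f^{-1}(U) = {60, 61, 62} ∈ τ_X ✓.
Found U = {p4} with f^{-1}(U) = {61} not in τ_X. Therefore f is NOT continuous.


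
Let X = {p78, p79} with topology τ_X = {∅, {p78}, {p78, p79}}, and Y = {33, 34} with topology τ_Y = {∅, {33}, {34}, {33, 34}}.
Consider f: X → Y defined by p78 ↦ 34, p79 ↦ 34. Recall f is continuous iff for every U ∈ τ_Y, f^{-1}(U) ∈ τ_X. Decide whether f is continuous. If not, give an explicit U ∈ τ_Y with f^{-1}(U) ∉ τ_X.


f IS continuous.

Compute f^{-1}(U) for each U ∈ τ_Y:
  U = ∅: f^{-1}(U) = ∅ ∈ τ_X ✓.
  U = {33}: f^{-1}(U) = ∅ ∈ τ_X ✓.
  U = {34}: f^{-1}(U) = {p78, p79} ∈ τ_X ✓.
  U = {33, 34}: f^{-1}(U) = {p78, p79} ∈ τ_X ✓.
Every preimage lies in τ_X, so f IS continuous.


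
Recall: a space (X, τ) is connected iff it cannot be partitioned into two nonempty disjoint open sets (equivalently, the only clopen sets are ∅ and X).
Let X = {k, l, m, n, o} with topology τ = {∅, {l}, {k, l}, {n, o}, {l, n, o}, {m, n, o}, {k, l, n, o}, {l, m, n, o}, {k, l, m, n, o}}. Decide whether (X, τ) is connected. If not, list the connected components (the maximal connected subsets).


(X, τ) is disconnected; components = [{k, l}, {m, n, o}].

Find clopen sets (U ∈ τ with X ∖ U ∈ τ):
  U = ∅, X ∖ U = {k, l, m, n, o} — both open, so U is clopen.
  U = {k, l}, X ∖ U = {m, n, o} — both open, so U is clopen.
  U = {m, n, o}, X ∖ U = {k, l} — both open, so U is clopen.
  U = {k, l, m, n, o}, X ∖ U = ∅ — both open, so U is clopen.
Nontrivial clopen(s) exist: e.g. {k, l}. So (X, τ) is disconnected.
Compute connected components by grouping points that agree on all clopens:
  component: {k, l}
  component: {m, n, o}
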